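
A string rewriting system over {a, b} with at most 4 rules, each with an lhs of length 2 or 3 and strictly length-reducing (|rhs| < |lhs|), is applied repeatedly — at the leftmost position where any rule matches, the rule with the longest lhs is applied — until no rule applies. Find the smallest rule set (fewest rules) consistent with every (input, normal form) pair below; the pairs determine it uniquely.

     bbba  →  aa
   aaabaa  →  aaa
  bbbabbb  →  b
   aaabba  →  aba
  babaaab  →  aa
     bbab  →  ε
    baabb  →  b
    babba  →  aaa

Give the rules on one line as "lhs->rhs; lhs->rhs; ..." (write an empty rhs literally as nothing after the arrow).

aab->; baa->aa; bb->b; bba->aa

  | bbba => bba => aa
  | aaabaa => aaa
  | bbbabbb => bbabbb => aabbb => bb => b
  | aaabba => aba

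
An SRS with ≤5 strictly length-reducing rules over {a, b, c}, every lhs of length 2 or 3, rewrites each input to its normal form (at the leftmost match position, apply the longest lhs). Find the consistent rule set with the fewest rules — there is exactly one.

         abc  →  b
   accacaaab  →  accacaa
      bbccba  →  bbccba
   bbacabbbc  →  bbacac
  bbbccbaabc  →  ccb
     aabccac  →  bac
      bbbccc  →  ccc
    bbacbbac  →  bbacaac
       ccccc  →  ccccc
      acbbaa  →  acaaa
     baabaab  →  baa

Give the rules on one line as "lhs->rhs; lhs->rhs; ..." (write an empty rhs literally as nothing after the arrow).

  | abc => b
  | accacaaab => accacaa
  | bbccba
  | bbacabbbc => bbacbbc => bbacac

ab->; abc->b; bbb->; cbb->ca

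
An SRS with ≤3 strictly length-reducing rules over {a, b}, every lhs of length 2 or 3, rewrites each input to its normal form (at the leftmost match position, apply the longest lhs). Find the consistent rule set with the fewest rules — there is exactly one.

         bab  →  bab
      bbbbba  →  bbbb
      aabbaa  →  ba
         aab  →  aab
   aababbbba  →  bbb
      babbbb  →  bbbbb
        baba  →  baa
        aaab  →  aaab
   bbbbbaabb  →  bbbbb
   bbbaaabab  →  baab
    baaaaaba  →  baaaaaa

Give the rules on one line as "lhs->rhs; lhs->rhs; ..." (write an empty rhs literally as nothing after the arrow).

aba->aa; abb->bb; bba->b

  | bab
  | bbbbba => bbbb
  | aabbaa => abbaa => bbaa => ba
  | aab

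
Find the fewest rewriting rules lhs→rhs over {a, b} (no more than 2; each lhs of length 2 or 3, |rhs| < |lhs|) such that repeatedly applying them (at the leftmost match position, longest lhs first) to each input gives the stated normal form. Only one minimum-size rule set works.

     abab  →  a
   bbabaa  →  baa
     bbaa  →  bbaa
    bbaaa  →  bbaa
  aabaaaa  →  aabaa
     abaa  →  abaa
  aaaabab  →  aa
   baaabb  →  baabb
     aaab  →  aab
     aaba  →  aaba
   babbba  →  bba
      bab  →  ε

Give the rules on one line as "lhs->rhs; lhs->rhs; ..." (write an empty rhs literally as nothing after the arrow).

  | abab => a
  | bbabaa => baa
  | bbaa
  | bbaaa => bbaa

aaa->aa; bab->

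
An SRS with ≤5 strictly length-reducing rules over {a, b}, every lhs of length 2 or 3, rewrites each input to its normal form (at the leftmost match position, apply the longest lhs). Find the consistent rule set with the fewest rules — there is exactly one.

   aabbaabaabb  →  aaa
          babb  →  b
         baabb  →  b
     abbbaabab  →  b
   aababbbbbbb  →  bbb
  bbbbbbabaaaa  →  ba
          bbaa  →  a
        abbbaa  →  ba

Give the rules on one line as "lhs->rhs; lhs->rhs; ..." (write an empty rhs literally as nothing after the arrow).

ab->; abb->; baa->ba; bba->

  | aabbaabaabb => aaabaabb => aaaabb => aaa
  | babb => b
  | baabb => babb => b
  | abbbaabab => baabab => babab => bab => b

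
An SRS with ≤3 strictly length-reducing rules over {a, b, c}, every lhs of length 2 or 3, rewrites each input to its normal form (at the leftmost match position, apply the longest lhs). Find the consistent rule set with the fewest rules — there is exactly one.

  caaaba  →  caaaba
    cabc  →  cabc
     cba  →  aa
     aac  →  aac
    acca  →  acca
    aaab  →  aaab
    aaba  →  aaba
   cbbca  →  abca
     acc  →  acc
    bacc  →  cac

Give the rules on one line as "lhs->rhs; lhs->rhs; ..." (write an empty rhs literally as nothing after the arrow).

  | caaaba
  | cabc
  | cba => aa
  | aac

bac->ca; cb->a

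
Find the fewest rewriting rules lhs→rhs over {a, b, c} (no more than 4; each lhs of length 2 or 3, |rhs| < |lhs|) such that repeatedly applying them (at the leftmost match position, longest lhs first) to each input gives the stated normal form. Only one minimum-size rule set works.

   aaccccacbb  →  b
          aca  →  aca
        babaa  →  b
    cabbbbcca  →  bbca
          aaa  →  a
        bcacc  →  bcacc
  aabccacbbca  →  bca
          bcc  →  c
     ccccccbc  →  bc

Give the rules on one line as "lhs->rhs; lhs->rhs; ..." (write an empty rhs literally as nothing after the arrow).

  | aaccccacbb => ccccacbb => ccccabb => ccccb => cccb => ccb => cb => b
  | aca
  | babaa => baa => b
  | cabbbbcca => cbbbcca => bbbcca => bbca

aa->; ab->; bcc->c; cb->b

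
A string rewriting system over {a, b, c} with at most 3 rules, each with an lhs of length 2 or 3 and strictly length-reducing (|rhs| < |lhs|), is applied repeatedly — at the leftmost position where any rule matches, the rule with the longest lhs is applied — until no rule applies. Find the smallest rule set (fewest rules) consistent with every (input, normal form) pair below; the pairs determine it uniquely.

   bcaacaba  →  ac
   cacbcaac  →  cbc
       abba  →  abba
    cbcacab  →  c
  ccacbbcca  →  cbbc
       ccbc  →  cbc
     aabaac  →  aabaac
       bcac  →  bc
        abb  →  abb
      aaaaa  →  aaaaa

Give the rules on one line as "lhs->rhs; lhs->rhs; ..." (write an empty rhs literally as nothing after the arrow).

  | bcaacaba => bcacaba => bccaba => bcaba => bcba => aca => ac
  | cacbcaac => ccbcaac => cbcaac => cbcac => cbcc => cbc
  | abba
  | cbcacab => cbccab => cbcab => cbcb => cac => cc => c

bcb->ac; ca->c; cc->c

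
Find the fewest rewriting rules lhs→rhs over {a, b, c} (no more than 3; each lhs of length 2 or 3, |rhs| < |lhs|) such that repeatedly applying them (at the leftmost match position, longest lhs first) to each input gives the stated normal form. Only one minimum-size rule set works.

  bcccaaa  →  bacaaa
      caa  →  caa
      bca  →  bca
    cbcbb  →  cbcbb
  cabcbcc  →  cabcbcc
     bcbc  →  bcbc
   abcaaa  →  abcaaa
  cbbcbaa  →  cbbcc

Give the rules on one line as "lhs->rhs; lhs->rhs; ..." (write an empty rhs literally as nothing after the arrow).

baa->c; ccc->ac

  | bcccaaa => bacaaa
  | caa
  | bca
  | cbcbb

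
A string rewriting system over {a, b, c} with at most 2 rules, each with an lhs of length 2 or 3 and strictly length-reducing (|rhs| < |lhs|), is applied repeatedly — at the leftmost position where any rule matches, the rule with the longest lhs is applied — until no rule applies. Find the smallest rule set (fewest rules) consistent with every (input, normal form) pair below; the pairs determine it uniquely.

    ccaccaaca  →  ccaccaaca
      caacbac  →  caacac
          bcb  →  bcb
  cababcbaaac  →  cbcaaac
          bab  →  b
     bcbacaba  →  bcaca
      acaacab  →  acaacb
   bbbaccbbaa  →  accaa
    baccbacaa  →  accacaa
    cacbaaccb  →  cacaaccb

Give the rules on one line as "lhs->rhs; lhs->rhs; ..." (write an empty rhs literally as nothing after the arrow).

ab->b; ba->a

  | ccaccaaca
  | caacbac => caacac
  | bcb
  | cababcbaaac => cbabcbaaac => cabcbaaac => cbcbaaac => cbcaaac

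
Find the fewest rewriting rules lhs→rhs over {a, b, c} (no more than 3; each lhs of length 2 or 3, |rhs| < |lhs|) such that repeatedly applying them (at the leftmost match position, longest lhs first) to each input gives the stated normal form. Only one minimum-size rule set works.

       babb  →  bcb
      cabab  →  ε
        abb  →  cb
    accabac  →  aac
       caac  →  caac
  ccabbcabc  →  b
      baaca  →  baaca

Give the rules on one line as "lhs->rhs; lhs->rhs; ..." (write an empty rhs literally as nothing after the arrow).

ab->c; ccc->

  | babb => bcb
  | cabab => ccab => ccc => ε
  | abb => cb
  | accabac => acccac => aac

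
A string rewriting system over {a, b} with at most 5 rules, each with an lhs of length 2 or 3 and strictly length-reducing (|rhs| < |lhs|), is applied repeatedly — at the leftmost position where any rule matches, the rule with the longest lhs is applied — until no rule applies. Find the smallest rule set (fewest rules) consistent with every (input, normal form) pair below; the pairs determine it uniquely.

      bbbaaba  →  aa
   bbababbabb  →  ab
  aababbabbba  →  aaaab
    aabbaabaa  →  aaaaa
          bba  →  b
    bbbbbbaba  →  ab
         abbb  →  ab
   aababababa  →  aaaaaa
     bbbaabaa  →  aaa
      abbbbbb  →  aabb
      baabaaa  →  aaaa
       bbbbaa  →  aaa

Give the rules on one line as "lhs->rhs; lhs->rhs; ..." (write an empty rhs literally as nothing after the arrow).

ba->b; bab->a; bba->b; bbb->ba

  | bbbaaba => baaaba => baaba => baba => aa
  | bbababbabb => bbabbabb => bbbabb => baabb => babb => ab
  | aababbabbba => aaababbba => aaaabba => aaaab
  | aabbaabaa => aababaa => aaaaa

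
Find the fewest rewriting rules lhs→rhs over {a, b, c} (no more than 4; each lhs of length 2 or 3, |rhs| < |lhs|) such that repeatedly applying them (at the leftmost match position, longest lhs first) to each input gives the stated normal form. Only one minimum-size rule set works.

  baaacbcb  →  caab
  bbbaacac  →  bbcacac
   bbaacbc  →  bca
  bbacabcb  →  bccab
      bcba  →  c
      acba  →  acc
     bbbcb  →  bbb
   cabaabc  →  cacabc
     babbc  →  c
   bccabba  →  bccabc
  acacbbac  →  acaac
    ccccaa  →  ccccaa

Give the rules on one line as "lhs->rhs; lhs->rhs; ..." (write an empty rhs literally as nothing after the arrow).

  | baaacbcb => caacbcb => caab
  | bbbaacac => bbcacac
  | bbaacbc => bcacbc => bca
  | bbacabcb => bccabcb => bccab

ba->c; bcb->b; cbb->; cbc->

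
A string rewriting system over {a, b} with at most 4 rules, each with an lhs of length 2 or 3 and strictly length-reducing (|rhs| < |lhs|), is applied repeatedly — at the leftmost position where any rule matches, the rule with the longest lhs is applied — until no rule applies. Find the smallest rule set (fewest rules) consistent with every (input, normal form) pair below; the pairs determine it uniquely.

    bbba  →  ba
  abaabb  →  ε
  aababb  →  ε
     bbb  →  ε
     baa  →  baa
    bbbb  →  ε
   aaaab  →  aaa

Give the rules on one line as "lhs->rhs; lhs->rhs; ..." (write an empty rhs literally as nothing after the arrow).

  | bbba => bba => ba
  | abaabb => aabb => ab => ε
  | aababb => aabb => ab => ε
  | bbb => bb => ε

ab->; bb->; bba->ba; bbb->bb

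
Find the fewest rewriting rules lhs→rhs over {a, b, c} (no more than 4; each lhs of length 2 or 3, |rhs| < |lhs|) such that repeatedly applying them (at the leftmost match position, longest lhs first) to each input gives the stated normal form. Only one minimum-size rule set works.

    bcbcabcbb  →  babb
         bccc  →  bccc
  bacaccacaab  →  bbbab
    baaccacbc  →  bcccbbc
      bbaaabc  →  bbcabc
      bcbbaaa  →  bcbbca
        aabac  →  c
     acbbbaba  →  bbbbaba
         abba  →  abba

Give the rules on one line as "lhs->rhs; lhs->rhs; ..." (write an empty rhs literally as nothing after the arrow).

aa->c; ac->b; cba->; cbc->a

  | bcbcabcbb => baabcbb => bcbcbb => babb
  | bccc
  | bacaccacaab => bbaccacaab => bbbcacaab => bbbcbaab => bbbab
  | baaccacbc => bcccacbc => bcccbbc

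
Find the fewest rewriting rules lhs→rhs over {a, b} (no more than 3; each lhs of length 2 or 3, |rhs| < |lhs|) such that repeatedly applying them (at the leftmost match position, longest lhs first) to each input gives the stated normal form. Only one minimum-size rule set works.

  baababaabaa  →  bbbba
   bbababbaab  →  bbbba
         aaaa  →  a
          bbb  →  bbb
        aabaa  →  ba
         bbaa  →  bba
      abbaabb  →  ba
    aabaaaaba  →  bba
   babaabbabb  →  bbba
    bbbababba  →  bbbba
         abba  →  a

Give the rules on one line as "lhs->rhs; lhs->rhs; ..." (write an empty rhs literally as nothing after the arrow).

aa->a; aab->ba; ab->a

  | baababaabaa => bbaabaabaa => bbbaaabaa => bbbaabaa => bbbbaaa => bbbbaa => bbbba
  | bbababbaab => bbaabbaab => bbbabaab => bbbaaab => bbbaab => bbbba
  | aaaa => aaa => aa => a
  | bbb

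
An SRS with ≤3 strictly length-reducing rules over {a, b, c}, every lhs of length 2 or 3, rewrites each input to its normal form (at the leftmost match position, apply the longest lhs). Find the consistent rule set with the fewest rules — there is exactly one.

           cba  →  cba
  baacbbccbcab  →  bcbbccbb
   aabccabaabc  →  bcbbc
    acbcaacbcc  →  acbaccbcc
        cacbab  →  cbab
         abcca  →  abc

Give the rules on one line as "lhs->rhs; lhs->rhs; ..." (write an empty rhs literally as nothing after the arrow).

aa->; ca->; caa->ac

  | cba
  | baacbbccbcab => bcbbccbcab => bcbbccbb
  | aabccabaabc => bccabaabc => bcbaabc => bcbbc
  | acbcaacbcc => acbaccbcc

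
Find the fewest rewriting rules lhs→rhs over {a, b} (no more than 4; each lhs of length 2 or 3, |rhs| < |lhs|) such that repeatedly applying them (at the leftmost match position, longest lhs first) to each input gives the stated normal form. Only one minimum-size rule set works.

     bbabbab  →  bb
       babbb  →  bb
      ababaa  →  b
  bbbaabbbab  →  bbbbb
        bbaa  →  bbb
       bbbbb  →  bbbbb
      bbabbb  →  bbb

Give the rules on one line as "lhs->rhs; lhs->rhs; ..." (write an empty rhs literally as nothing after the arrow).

aa->b; aab->; ab->; abb->

  | bbabbab => bbab => bb
  | babbb => bb
  | ababaa => abaa => aa => b
  | bbbaabbbab => bbbbbab => bbbbb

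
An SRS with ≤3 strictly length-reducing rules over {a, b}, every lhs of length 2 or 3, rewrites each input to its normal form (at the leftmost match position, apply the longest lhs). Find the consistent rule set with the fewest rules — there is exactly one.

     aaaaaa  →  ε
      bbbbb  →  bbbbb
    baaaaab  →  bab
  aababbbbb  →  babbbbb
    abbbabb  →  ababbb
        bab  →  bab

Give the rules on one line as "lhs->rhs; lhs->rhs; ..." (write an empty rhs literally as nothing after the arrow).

aa->; bba->ab

  | aaaaaa => aaaa => aa => ε
  | bbbbb
  | baaaaab => baaab => bab
  | aababbbbb => babbbbb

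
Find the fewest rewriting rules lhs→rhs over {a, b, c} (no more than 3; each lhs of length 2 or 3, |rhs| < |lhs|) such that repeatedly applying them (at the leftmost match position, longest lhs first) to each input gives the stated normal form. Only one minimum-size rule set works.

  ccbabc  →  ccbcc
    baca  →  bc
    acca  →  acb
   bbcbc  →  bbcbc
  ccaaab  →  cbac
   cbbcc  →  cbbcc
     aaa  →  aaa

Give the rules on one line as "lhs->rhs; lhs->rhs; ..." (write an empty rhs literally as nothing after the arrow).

ab->c; ca->b

  | ccbabc => ccbcc
  | baca => bab => bc
  | acca => acb
  | bbcbc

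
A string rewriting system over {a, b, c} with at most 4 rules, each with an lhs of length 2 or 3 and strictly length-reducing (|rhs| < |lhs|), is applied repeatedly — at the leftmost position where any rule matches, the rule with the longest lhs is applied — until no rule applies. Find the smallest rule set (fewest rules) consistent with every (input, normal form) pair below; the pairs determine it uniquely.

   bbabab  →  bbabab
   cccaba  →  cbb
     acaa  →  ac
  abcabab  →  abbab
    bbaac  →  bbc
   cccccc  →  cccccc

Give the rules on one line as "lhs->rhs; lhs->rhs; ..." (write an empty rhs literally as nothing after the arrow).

aa->; cab->b; cba->bb

  | bbabab
  | cccaba => ccba => cbb
  | acaa => ac
  | abcabab => abbab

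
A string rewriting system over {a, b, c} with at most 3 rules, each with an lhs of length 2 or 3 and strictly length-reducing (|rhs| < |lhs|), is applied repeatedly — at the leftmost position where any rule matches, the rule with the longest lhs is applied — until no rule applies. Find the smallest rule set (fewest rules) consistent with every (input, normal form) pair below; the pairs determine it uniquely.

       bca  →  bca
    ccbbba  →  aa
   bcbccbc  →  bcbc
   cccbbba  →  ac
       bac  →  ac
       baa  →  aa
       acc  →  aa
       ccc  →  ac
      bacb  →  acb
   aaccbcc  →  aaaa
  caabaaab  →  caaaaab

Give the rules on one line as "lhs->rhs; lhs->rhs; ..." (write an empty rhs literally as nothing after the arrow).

ba->a; cba->c; cc->a

  | bca
  | ccbbba => abbba => abba => aba => aa
  | bcbccbc => bcbabc => bcbc
  | cccbbba => acbbba => acbba => acba => ac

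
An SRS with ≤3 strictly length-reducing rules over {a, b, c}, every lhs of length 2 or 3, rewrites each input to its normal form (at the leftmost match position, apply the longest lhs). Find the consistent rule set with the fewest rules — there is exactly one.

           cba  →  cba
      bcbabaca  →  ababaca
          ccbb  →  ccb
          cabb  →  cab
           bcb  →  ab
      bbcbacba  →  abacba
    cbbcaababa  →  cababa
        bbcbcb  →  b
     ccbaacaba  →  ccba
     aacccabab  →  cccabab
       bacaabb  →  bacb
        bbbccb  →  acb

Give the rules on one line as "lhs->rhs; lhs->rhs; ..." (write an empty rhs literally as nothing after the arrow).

  | cba
  | bcbabaca => ababaca
  | ccbb => ccb
  | cabb => cab

aa->; bb->b; bc->a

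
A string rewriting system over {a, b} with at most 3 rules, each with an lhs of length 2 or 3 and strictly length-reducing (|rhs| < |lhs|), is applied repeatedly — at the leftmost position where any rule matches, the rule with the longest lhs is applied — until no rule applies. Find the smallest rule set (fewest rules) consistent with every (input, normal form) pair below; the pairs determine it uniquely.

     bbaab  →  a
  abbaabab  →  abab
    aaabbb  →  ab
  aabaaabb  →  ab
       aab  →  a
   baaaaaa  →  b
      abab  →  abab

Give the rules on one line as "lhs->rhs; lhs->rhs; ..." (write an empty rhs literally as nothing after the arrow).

  | bbaab => aab => a
  | abbaabab => aaabab => abab
  | aaabbb => abbb => ab
  | aabaaabb => aaaabb => aabb => ab

aa->; aab->a; bb->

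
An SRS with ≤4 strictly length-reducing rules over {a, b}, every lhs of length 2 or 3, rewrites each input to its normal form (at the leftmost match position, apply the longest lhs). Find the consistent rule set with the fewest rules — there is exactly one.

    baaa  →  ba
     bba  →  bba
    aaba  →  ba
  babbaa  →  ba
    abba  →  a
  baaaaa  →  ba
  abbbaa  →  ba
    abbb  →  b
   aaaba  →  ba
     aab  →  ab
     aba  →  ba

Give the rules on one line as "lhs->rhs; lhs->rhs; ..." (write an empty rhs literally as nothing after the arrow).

  | baaa => baa => ba
  | bba
  | aaba => aba => ba
  | babbaa => baa => ba

aa->a; aba->ba; abb->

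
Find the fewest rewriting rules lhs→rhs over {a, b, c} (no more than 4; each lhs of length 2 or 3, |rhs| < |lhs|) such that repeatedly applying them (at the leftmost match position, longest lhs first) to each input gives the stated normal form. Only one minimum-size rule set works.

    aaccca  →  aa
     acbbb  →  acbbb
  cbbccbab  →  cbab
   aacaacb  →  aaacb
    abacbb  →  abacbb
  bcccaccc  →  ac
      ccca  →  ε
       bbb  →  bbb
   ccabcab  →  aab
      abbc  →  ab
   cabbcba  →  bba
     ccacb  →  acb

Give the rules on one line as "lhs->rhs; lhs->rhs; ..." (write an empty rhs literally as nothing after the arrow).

bc->; ca->; cc->

  | aaccca => aaca => aa
  | acbbb
  | cbbccbab => cbcbab => cbab
  | aacaacb => aaacb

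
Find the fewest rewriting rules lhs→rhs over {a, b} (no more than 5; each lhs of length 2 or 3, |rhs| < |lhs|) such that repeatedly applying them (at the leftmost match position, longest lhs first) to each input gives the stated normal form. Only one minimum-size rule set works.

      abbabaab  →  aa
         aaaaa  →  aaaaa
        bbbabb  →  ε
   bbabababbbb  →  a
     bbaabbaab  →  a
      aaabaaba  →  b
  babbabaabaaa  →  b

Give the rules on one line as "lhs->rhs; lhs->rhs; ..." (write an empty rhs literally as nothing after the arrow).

ab->; aba->b; ba->b; bb->a

  | abbabaab => babaab => bbaab => aaab => aa
  | aaaaa
  | bbbabb => ababb => bbb => ab => ε
  | bbabababbbb => aabababbbb => abbabbbb => babbbb => bbbbb => abbb => bb => a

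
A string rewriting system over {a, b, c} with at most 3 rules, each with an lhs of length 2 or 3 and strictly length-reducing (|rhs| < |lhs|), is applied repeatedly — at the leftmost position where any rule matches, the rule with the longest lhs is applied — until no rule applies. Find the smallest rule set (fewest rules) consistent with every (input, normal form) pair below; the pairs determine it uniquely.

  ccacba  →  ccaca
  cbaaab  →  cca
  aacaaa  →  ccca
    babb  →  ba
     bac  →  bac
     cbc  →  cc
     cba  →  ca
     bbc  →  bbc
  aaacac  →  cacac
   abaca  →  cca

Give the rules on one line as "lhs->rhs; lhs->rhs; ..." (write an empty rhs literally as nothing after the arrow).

  | ccacba => ccaca
  | cbaaab => caaab => ccab => cca
  | aacaaa => ccaaa => ccca
  | babb => bab => ba

aa->c; ab->a; cb->c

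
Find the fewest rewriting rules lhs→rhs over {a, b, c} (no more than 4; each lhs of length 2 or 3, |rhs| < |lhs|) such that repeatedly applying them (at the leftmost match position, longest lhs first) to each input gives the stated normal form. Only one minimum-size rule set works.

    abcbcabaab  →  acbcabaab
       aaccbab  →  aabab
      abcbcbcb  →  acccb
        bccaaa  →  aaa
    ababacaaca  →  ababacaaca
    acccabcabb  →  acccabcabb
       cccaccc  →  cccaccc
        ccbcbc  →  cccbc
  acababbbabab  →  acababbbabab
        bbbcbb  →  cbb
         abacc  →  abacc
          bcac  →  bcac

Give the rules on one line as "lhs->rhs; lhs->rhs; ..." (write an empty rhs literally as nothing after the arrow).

bcb->cb; bcc->; cba->ba

  | abcbcabaab => acbcabaab
  | aaccbab => aacbab => aabab
  | abcbcbcb => acbcbcb => accbcb => acccb
  | bccaaa => aaa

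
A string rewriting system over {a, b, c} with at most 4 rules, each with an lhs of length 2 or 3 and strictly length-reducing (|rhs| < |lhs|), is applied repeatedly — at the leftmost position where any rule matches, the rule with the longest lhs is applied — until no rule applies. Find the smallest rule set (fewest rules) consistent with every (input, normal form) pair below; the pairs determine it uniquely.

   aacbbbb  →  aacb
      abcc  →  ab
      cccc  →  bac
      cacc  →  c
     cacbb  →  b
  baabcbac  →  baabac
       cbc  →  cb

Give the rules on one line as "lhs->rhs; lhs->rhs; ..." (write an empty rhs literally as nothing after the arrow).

  | aacbbbb => aacbbb => aacbb => aacb
  | abcc => abc => ab
  | cccc => bac
  | cacc => c

bb->b; bc->b; cac->; ccc->ba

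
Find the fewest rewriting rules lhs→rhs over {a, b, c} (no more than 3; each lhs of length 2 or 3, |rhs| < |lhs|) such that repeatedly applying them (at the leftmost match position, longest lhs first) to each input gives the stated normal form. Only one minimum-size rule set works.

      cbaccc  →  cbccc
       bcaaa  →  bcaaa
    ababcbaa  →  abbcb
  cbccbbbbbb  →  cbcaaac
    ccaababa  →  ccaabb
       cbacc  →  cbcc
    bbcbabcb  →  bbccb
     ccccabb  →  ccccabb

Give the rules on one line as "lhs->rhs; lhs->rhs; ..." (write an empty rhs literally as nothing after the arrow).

  | cbaccc => cbccc
  | bcaaa
  | ababcbaa => abbcbaa => abbcba => abbcb
  | cbccbbbbbb => cbcacbbbb => cbcaacbb => cbcaaac

ba->b; cbb->ac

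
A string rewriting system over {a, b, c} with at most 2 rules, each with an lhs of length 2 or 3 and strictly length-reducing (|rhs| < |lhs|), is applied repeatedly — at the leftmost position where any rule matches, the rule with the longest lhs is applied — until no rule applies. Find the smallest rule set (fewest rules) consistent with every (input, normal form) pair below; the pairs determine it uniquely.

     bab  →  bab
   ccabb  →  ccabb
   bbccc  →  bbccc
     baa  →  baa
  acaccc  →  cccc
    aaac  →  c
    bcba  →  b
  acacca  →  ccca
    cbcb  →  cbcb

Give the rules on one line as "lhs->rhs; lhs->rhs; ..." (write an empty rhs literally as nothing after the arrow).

ac->c; cba->

  | bab
  | ccabb
  | bbccc
  | baa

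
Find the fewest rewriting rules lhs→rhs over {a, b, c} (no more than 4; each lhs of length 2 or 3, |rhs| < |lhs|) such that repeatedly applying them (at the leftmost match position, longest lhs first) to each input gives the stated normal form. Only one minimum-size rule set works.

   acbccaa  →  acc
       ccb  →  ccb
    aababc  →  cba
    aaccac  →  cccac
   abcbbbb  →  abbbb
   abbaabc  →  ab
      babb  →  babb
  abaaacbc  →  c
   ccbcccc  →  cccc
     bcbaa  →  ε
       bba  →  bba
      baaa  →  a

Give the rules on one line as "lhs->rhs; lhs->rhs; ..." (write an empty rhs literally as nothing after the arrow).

aa->c; bc->; cbc->

  | acbccaa => acaa => acc
  | ccb
  | aababc => cbabc => cba
  | aaccac => cccac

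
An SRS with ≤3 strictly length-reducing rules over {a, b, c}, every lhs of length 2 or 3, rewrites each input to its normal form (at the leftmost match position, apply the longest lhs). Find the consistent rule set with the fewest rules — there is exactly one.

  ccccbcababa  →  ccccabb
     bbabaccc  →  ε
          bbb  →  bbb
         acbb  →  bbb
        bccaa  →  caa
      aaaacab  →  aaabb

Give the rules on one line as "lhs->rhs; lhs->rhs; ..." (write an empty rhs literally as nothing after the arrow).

  | ccccbcababa => ccccababa => ccccabba => ccccabb
  | bbabaccc => bbbaccc => bbbccc => bbcc => bc => ε
  | bbb
  | acbb => bbb

ac->b; ba->b; bc->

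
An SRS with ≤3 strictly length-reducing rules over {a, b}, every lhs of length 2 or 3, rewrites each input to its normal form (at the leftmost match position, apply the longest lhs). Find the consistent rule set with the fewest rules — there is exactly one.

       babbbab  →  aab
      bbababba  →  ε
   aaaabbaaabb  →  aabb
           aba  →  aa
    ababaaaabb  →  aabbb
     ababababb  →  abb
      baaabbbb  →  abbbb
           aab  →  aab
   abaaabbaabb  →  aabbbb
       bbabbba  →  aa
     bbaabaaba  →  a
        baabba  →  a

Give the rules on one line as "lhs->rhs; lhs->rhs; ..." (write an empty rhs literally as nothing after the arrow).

aaa->; ba->a; baa->b

  | babbbab => abbbab => abbab => abab => aab
  | bbababba => bababba => ababba => aabba => aaba => aaa => ε
  | aaaabbaaabb => abbaaabb => abbabb => ababb => aabb
  | aba => aa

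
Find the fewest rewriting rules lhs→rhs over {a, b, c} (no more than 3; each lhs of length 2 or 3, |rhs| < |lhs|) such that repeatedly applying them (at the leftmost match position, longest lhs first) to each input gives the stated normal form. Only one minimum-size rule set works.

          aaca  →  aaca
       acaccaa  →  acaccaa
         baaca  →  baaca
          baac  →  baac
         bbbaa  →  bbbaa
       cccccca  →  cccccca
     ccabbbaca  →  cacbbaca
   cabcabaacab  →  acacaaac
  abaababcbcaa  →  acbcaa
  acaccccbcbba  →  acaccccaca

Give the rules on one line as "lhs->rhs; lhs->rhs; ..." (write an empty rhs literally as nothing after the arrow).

ab->; bcb->ca; cab->ac

  | aaca
  | acaccaa
  | baaca
  | baac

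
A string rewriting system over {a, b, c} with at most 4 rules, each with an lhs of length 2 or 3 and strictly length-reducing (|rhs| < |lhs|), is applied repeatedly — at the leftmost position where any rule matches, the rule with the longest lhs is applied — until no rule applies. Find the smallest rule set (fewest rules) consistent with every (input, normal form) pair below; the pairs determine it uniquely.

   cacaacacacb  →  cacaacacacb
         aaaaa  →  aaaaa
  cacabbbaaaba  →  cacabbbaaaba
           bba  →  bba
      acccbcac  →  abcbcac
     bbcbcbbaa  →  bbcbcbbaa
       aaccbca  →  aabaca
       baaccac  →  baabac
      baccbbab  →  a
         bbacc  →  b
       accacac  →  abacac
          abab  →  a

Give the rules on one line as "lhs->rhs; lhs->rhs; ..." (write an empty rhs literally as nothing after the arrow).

bab->; cc->b; ccb->ba

  | cacaacacacb
  | aaaaa
  | cacabbbaaaba
  | bba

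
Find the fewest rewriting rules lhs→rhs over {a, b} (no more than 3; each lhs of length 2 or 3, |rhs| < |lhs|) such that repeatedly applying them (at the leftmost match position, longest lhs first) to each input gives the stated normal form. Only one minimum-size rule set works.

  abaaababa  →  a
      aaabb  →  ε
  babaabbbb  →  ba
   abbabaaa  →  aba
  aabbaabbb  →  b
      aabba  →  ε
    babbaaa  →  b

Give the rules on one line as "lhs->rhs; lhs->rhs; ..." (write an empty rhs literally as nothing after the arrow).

aa->; bab->ba; bb->a

  | abaaababa => abababa => abaaba => abba => aaa => a
  | aaabb => abb => aa => ε
  | babaabbbb => baaabbbb => babbbb => babbb => babb => bab => ba
  | abbabaaa => aaabaaa => abaaa => aba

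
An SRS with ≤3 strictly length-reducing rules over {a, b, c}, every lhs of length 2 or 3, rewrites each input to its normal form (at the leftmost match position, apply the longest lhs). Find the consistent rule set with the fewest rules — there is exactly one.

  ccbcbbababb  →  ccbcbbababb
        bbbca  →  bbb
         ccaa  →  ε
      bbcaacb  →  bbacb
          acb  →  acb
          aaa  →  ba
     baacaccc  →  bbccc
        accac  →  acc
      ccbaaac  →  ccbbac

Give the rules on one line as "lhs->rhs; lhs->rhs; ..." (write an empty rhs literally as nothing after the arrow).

aa->b; ca->

  | ccbcbbababb
  | bbbca => bbb
  | ccaa => ca => ε
  | bbcaacb => bbacb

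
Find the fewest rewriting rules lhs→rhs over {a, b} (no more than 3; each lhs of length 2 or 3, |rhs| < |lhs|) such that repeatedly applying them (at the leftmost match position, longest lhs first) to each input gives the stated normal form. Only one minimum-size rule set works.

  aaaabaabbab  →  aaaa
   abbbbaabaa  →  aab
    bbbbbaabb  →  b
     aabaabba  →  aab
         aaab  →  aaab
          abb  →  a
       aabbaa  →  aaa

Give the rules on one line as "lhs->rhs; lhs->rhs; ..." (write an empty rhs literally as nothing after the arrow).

ba->b; bb->; bba->

  | aaaabaabbab => aaaababbab => aaaabbbab => aaaabab => aaaabb => aaaa
  | abbbbaabaa => abbaabaa => aabaa => aaba => aab
  | bbbbbaabb => bbbaabb => baabb => babb => bbb => b
  | aabaabba => aababba => aabbba => aaba => aab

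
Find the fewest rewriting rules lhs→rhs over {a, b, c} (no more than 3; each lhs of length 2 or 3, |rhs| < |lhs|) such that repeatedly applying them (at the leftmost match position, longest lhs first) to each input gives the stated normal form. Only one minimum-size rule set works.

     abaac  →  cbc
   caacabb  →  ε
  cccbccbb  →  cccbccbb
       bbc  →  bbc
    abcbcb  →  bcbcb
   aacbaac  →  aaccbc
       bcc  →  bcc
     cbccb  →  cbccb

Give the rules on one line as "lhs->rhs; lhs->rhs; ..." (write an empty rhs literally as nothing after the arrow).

ab->b; baa->cb; cab->

  | abaac => baac => cbc
  | caacabb => caab => cab => ε
  | cccbccbb
  | bbc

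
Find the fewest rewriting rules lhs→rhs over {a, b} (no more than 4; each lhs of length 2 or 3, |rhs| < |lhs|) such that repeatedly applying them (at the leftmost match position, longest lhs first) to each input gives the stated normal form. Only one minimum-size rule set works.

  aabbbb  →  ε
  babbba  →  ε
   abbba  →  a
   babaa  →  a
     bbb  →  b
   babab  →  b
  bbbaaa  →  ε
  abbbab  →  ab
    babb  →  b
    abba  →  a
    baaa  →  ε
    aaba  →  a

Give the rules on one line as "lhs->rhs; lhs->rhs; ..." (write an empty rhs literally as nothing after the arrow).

aa->; aab->aa; ba->; bb->b

  | aabbbb => aabbb => aabb => aab => aa => ε
  | babbba => bbba => bba => ba => ε
  | abbba => abba => aba => a
  | babaa => baa => a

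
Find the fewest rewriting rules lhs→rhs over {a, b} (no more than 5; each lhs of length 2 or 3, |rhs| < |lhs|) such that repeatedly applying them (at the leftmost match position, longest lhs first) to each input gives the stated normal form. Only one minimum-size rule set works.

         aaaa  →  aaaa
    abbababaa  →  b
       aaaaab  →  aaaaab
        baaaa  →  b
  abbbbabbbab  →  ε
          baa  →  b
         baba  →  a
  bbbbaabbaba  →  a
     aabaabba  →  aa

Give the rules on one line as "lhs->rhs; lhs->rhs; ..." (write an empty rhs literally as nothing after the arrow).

  | aaaa
  | abbababaa => ababaa => baa => ba => b
  | aaaaab
  | baaaa => baaa => baa => ba => b

aba->; abb->; ba->b; bb->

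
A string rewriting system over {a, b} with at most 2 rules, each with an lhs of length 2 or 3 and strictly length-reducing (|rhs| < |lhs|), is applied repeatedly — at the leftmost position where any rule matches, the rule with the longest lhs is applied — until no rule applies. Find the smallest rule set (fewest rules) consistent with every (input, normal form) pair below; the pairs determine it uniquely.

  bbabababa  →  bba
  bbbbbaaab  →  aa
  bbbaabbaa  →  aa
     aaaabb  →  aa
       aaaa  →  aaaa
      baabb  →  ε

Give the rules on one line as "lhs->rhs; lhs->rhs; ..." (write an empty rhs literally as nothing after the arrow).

ab->; baa->aa

  | bbabababa => bbababa => bbaba => bba
  | bbbbbaaab => bbbbaaab => bbbaaab => bbaaab => baaab => aaab => aa
  | bbbaabbaa => bbaabbaa => baabbaa => aabbaa => abaa => aa
  | aaaabb => aaab => aa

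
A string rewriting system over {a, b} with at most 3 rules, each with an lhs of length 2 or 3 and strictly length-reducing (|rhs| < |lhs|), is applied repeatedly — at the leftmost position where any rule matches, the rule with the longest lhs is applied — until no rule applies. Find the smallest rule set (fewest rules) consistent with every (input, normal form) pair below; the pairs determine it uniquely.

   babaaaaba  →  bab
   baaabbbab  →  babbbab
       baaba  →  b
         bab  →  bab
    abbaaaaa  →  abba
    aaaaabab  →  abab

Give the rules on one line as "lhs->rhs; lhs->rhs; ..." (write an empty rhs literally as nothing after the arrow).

aa->; aab->a

  | babaaaaba => babaaba => babaa => bab
  | baaabbbab => babbbab
  | baaba => baa => b
  | bab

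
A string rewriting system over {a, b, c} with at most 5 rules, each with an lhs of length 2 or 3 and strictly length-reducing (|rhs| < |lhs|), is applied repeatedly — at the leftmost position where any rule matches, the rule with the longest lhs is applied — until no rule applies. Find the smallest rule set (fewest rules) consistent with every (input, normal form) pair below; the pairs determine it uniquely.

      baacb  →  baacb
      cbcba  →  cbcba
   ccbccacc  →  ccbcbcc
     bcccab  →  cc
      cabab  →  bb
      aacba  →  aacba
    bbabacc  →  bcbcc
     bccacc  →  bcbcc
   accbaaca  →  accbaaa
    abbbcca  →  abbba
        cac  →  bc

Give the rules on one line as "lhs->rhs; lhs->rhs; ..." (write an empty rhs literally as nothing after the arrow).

  | baacb
  | cbcba
  | ccbccacc => ccbcbcc
  | bcccab => bccab => bcab => bab => cc

aba->b; bab->cc; ca->a; cac->bc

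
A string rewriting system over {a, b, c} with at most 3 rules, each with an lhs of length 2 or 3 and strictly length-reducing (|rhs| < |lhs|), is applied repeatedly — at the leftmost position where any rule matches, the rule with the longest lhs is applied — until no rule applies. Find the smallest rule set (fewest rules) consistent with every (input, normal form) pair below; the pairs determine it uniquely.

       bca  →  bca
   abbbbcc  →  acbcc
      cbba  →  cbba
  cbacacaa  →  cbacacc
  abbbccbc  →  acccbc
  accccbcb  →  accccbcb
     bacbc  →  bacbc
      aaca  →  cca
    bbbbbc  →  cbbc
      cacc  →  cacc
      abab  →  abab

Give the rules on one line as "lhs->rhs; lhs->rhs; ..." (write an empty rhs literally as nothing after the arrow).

  | bca
  | abbbbcc => acbcc
  | cbba
  | cbacacaa => cbacacc

aa->c; bbb->c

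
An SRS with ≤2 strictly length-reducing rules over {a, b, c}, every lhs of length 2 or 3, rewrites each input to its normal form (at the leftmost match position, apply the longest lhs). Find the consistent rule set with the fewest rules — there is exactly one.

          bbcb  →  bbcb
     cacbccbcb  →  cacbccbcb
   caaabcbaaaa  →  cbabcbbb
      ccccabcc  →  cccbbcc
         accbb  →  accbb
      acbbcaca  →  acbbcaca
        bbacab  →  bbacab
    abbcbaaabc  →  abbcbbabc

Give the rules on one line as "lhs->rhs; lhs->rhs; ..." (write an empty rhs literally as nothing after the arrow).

aa->b; cca->cb

  | bbcb
  | cacbccbcb
  | caaabcbaaaa => cbabcbaaaa => cbabcbbaa => cbabcbbb
  | ccccabcc => cccbbcc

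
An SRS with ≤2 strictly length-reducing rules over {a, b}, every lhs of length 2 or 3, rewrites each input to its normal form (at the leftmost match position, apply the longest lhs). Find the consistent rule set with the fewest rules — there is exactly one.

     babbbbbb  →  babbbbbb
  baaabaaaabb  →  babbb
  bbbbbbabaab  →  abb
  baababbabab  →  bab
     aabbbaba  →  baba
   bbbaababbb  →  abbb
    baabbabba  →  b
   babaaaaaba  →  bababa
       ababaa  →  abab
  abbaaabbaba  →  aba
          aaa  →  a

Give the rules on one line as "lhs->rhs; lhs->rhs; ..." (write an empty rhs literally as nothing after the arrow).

aa->; bba->a

  | babbbbbb
  | baaabaaaabb => babaaaabb => babaabb => babbb
  | bbbbbbabaab => bbbbabaab => bbabaab => abaab => abb
  | baababbabab => bbabbabab => abbabab => aabab => bab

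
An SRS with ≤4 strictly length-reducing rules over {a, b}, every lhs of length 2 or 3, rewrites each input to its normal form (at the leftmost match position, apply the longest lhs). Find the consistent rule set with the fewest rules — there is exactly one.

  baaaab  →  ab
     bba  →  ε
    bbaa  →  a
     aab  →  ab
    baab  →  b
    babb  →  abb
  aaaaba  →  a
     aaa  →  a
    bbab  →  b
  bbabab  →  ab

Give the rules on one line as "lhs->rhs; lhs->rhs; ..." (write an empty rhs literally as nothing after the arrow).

aa->a; ba->a; baa->; bba->

  | baaaab => aab => ab
  | bba => ε
  | bbaa => a
  | aab => ab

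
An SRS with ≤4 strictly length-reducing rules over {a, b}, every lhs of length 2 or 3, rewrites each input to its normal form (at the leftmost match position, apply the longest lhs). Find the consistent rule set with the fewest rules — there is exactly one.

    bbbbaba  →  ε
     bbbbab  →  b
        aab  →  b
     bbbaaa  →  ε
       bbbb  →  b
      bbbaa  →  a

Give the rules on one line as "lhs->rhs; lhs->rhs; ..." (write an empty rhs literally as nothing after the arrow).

  | bbbbaba => bbbaba => bbaba => baba => ba => ε
  | bbbbab => bbbab => bbab => bab => b
  | aab => b
  | bbbaaa => bbaaa => baaa => aa => ε

aa->; ba->; bb->b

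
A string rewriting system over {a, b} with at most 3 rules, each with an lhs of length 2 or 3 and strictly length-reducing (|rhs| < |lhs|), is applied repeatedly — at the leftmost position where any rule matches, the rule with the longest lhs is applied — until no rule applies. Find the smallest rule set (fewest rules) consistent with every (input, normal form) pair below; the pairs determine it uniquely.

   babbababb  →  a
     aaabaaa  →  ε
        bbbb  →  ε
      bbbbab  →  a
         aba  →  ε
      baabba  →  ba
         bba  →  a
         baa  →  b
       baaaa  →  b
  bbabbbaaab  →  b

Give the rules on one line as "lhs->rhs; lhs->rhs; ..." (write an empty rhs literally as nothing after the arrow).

aa->; ab->a; bb->

  | babbababb => babababb => baababb => bbabb => abb => ab => a
  | aaabaaa => abaaa => aaaa => aa => ε
  | bbbb => bb => ε
  | bbbbab => bbab => ab => a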